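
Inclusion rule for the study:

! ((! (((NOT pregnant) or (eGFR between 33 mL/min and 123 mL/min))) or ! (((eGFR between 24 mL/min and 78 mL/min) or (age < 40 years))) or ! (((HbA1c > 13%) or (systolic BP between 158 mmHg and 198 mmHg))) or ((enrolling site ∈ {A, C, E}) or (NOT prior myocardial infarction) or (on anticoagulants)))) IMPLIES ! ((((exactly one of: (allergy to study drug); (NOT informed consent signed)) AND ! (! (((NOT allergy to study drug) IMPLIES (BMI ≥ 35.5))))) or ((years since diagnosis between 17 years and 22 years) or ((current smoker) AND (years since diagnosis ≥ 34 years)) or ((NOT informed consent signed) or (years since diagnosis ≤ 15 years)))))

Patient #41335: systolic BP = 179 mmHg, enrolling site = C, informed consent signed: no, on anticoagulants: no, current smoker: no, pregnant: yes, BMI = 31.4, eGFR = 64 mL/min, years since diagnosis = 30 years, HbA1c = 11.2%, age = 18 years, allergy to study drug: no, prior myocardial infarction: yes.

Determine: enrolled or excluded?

Enrolled

Atomic conditions:
  NOT pregnant: yes → false
  eGFR between 33 mL/min and 123 mL/min: 64 in [33, 123] is true
  eGFR between 24 mL/min and 78 mL/min: 64 in [24, 78] is true
  age < 40 years: 18 < 40 is true
  HbA1c > 13%: 11.2 > 13 is false
  systolic BP between 158 mmHg and 198 mmHg: 179 in [158, 198] is true
  enrolling site ∈ {A, C, E}: C is in the set → true
  NOT prior myocardial infarction: yes → false
  on anticoagulants: no → false
  allergy to study drug: no → false
  NOT informed consent signed: no → true
  NOT allergy to study drug: no → true
  BMI ≥ 35.5: 31.4 ≥ 35.5 is false
  years since diagnosis between 17 years and 22 years: 30 in [17, 22] is false
  current smoker: no → false
  years since diagnosis ≥ 34 years: 30 ≥ 34 is false
  years since diagnosis ≤ 15 years: 30 ≤ 15 is false
Combine:
[1.1.1.1] false OR true = true
[1.1.1] NOT true = false
[1.1.2.1] true OR true = true
[1.1.2] NOT true = false
[1.1.3.1] false OR true = true
[1.1.3] NOT true = false
[1.1.4] true OR false OR false = true
[1.1] false OR false OR false OR true = true
[1] NOT true = false
[2.1.1.1] exactly-one(false, true) = true
[2.1.1.2.1.1] true → false = false
[2.1.1.2.1] NOT false = true
[2.1.1.2] NOT true = false
[2.1.1] true AND false = false
[2.1.2.2] false AND false = false
[2.1.2.3] true OR false = true
[2.1.2] false OR false OR true = true
[2.1] false OR true = true
[2] NOT true = false
[root] false → false (antecedent false ⇒ implication holds) = true
Overall: true → enrolled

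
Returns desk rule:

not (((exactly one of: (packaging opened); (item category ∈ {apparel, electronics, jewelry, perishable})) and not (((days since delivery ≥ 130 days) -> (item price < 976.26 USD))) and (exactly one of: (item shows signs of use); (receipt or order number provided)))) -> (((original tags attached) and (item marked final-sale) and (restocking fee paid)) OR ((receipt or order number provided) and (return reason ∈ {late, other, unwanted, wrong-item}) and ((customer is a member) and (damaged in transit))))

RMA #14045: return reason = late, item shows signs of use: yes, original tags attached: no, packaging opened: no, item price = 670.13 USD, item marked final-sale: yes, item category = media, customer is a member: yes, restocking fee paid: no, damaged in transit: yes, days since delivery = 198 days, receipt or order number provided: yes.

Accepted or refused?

Accepted

Atomic conditions:
  packaging opened: no → false
  item category ∈ {apparel, electronics, jewelry, perishable}: media is not in the set → false
  days since delivery ≥ 130 days: 198 ≥ 130 is true
  item price < 976.26 USD: 670.13 < 976.26 is true
  item shows signs of use: yes → true
  receipt or order number provided: yes → true
  original tags attached: no → false
  item marked final-sale: yes → true
  restocking fee paid: no → false
  return reason ∈ {late, other, unwanted, wrong-item}: late is in the set → true
  customer is a member: yes → true
  damaged in transit: yes → true
Combine:
[1.1.1] exactly-one(false, false) = false
[1.1.2.1] true → true = true
[1.1.2] NOT true = false
[1.1.3] exactly-one(true, true) = false
[1.1] false AND false AND false = false
[1] NOT false = true
[2.1] false AND true AND false = false
[2.2.3] true AND true = true
[2.2] true AND true AND true = true
[2] false OR true = true
[root] true → true = true
Overall: true → accepted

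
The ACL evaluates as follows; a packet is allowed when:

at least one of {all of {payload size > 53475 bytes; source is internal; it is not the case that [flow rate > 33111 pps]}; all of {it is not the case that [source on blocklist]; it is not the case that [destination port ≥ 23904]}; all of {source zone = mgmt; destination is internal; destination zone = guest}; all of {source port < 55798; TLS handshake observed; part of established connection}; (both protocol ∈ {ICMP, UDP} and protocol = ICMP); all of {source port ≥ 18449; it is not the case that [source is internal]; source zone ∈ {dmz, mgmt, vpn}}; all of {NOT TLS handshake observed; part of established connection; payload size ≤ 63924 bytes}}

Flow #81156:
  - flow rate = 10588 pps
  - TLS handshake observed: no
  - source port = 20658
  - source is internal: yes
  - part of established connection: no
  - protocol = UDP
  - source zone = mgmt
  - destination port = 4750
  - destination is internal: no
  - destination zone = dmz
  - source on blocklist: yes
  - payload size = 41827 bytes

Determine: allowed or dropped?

Dropped

Atomic conditions:
  payload size > 53475 bytes: 41827 > 53475 is false
  source is internal: yes → true
  flow rate > 33111 pps: 10588 > 33111 is false
  source on blocklist: yes → true
  destination port ≥ 23904: 4750 ≥ 23904 is false
  source zone = mgmt: mgmt == mgmt is true
  destination is internal: no → false
  destination zone = guest: dmz == guest is false
  source port < 55798: 20658 < 55798 is true
  TLS handshake observed: no → false
  part of established connection: no → false
  protocol ∈ {ICMP, UDP}: UDP is in the set → true
  protocol = ICMP: UDP == ICMP is false
  source port ≥ 18449: 20658 ≥ 18449 is true
  source zone ∈ {dmz, mgmt, vpn}: mgmt is in the set → true
  NOT TLS handshake observed: no → true
  payload size ≤ 63924 bytes: 41827 ≤ 63924 is true
Combine:
[1.3] NOT false = true
[1] false AND true AND true = false
[2.1] NOT true = false
[2.2] NOT false = true
[2] false AND true = false
[3] true AND false AND false = false
[4] true AND false AND false = false
[5] true AND false = false
[6.2] NOT true = false
[6] true AND false AND true = false
[7] true AND false AND true = false
[root] false OR false OR false OR false OR false OR false OR false = false
Overall: false → dropped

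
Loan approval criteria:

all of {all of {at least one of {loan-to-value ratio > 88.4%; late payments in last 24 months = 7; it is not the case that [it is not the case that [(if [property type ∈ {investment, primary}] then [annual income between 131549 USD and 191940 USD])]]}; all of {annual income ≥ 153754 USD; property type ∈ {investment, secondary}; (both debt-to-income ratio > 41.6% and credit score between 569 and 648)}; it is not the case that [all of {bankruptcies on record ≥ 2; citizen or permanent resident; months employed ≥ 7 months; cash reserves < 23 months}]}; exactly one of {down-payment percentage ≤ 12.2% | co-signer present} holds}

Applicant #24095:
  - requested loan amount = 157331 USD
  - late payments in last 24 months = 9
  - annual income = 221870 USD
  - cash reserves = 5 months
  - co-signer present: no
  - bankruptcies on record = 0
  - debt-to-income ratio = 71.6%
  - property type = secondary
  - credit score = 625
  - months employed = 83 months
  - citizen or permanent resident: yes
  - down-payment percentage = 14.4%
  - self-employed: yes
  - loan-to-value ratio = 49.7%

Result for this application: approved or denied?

Denied

Atomic conditions:
  loan-to-value ratio > 88.4%: 49.7 > 88.4 is false
  late payments in last 24 months = 7: 9 == 7 is false
  property type ∈ {investment, primary}: secondary is not in the set → false
  annual income between 131549 USD and 191940 USD: 221870 in [131549, 191940] is false
  annual income ≥ 153754 USD: 221870 ≥ 153754 is true
  property type ∈ {investment, secondary}: secondary is in the set → true
  debt-to-income ratio > 41.6%: 71.6 > 41.6 is true
  credit score between 569 and 648: 625 in [569, 648] is true
  bankruptcies on record ≥ 2: 0 ≥ 2 is false
  citizen or permanent resident: yes → true
  months employed ≥ 7 months: 83 ≥ 7 is true
  cash reserves < 23 months: 5 < 23 is true
  down-payment percentage ≤ 12.2%: 14.4 ≤ 12.2 is false
  co-signer present: no → false
Combine:
[1.1.3.1.1] false → false (antecedent false ⇒ implication holds) = true
[1.1.3.1] NOT true = false
[1.1.3] NOT false = true
[1.1] false OR false OR true = true
[1.2.3] true AND true = true
[1.2] true AND true AND true = true
[1.3.1] false AND true AND true AND true = false
[1.3] NOT false = true
[1] true AND true AND true = true
[2] exactly-one(false, false) = false
[root] true AND false = false
Overall: false → denied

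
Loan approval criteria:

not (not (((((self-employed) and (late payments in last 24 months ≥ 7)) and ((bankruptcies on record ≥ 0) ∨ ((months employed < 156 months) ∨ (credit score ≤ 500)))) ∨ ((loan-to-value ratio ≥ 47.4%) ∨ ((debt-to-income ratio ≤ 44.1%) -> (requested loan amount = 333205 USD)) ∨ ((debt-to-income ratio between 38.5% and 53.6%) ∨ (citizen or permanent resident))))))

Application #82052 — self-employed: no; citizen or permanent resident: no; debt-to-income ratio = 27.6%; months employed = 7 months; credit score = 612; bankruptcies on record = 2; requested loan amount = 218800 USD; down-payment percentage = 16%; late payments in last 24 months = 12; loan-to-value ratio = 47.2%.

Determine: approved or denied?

Atomic conditions:
  self-employed: no → false
  late payments in last 24 months ≥ 7: 12 ≥ 7 is true
  bankruptcies on record ≥ 0: 2 ≥ 0 is true
  months employed < 156 months: 7 < 156 is true
  credit score ≤ 500: 612 ≤ 500 is false
  loan-to-value ratio ≥ 47.4%: 47.2 ≥ 47.4 is false
  debt-to-income ratio ≤ 44.1%: 27.6 ≤ 44.1 is true
  requested loan amount = 333205 USD: 218800 == 333205 is false
  debt-to-income ratio between 38.5% and 53.6%: 27.6 in [38.5, 53.6] is false
  citizen or permanent resident: no → false
Combine:
[1.1.1.1] false AND true = false
[1.1.1.2.2] true OR false = true
[1.1.1.2] true OR true = true
[1.1.1] false AND true = false
[1.1.2.2] true → false = false
[1.1.2.3] false OR false = false
[1.1.2] false OR false OR false = false
[1.1] false OR false = false
[1] NOT false = true
[root] NOT true = false
Overall: false → denied

Denied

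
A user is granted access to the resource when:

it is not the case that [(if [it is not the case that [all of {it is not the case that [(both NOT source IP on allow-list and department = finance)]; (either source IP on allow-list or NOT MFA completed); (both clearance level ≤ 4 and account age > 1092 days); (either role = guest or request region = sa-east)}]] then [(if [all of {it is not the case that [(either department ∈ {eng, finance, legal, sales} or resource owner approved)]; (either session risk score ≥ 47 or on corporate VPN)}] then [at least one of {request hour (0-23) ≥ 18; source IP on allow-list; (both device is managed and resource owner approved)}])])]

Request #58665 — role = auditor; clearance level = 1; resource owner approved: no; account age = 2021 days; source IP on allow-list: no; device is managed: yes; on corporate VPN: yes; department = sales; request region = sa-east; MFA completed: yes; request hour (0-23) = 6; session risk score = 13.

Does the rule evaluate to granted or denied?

Atomic conditions:
  NOT source IP on allow-list: no → true
  department = finance: sales == finance is false
  source IP on allow-list: no → false
  NOT MFA completed: yes → false
  clearance level ≤ 4: 1 ≤ 4 is true
  account age > 1092 days: 2021 > 1092 is true
  role = guest: auditor == guest is false
  request region = sa-east: sa-east == sa-east is true
  department ∈ {eng, finance, legal, sales}: sales is in the set → true
  resource owner approved: no → false
  session risk score ≥ 47: 13 ≥ 47 is false
  on corporate VPN: yes → true
  request hour (0-23) ≥ 18: 6 ≥ 18 is false
  device is managed: yes → true
Combine:
[1.1.1.1.1] true AND false = false
[1.1.1.1] NOT false = true
[1.1.1.2] false OR false = false
[1.1.1.3] true AND true = true
[1.1.1.4] false OR true = true
[1.1.1] true AND false AND true AND true = false
[1.1] NOT false = true
[1.2.1.1.1] true OR false = true
[1.2.1.1] NOT true = false
[1.2.1.2] false OR true = true
[1.2.1] false AND true = false
[1.2.2.3] true AND false = false
[1.2.2] false OR false OR false = false
[1.2] false → false (antecedent false ⇒ implication holds) = true
[1] true → true = true
[root] NOT true = false
Overall: false → denied

Denied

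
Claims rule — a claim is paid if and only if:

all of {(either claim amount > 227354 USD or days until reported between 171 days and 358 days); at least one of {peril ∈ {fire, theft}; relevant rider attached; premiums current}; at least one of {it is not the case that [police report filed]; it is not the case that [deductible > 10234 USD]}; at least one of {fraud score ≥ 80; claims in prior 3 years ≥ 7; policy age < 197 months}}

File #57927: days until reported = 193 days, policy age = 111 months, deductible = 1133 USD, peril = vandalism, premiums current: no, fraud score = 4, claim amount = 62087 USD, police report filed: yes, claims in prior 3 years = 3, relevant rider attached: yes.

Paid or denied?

Atomic conditions:
  claim amount > 227354 USD: 62087 > 227354 is false
  days until reported between 171 days and 358 days: 193 in [171, 358] is true
  peril ∈ {fire, theft}: vandalism is not in the set → false
  relevant rider attached: yes → true
  premiums current: no → false
  police report filed: yes → true
  deductible > 10234 USD: 1133 > 10234 is false
  fraud score ≥ 80: 4 ≥ 80 is false
  claims in prior 3 years ≥ 7: 3 ≥ 7 is false
  policy age < 197 months: 111 < 197 is true
Combine:
[1] false OR true = true
[2] false OR true OR false = true
[3.1] NOT true = false
[3.2] NOT false = true
[3] false OR true = true
[4] false OR false OR true = true
[root] true AND true AND true AND true = true
Overall: true → paid

Paid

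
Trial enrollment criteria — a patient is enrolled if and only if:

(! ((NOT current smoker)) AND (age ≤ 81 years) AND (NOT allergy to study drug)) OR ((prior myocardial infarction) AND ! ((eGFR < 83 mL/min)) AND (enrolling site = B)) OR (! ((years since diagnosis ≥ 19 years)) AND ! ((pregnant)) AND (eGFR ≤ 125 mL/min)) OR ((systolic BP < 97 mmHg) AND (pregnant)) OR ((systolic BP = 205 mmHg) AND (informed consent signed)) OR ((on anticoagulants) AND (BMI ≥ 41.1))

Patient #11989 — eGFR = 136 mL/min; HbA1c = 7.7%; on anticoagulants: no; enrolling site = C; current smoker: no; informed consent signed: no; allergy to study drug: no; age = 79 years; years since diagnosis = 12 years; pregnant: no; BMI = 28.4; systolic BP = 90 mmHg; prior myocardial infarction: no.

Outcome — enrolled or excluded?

Excluded

Atomic conditions:
  NOT current smoker: no → true
  age ≤ 81 years: 79 ≤ 81 is true
  NOT allergy to study drug: no → true
  prior myocardial infarction: no → false
  eGFR < 83 mL/min: 136 < 83 is false
  enrolling site = B: C == B is false
  years since diagnosis ≥ 19 years: 12 ≥ 19 is false
  pregnant: no → false
  eGFR ≤ 125 mL/min: 136 ≤ 125 is false
  systolic BP < 97 mmHg: 90 < 97 is true
  systolic BP = 205 mmHg: 90 == 205 is false
  informed consent signed: no → false
  on anticoagulants: no → false
  BMI ≥ 41.1: 28.4 ≥ 41.1 is false
Combine:
[1.1] NOT true = false
[1] false AND true AND true = false
[2.2] NOT false = true
[2] false AND true AND false = false
[3.1] NOT false = true
[3.2] NOT false = true
[3] true AND true AND false = false
[4] true AND false = false
[5] false AND false = false
[6] false AND false = false
[root] false OR false OR false OR false OR false OR false = false
Overall: false → excluded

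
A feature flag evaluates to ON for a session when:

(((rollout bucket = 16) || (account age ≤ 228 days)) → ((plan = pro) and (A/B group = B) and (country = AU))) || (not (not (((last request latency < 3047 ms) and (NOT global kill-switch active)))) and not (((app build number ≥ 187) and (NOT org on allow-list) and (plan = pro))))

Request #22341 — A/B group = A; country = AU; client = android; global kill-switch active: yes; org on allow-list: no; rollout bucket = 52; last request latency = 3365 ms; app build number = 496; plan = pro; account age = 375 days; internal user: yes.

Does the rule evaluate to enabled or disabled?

Atomic conditions:
  rollout bucket = 16: 52 == 16 is false
  account age ≤ 228 days: 375 ≤ 228 is false
  plan = pro: pro == pro is true
  A/B group = B: A == B is false
  country = AU: AU == AU is true
  last request latency < 3047 ms: 3365 < 3047 is false
  NOT global kill-switch active: yes → false
  app build number ≥ 187: 496 ≥ 187 is true
  NOT org on allow-list: no → true
Combine:
[1.1] false OR false = false
[1.2] true AND false AND true = false
[1] false → false (antecedent false ⇒ implication holds) = true
[2.1.1.1] false AND false = false
[2.1.1] NOT false = true
[2.1] NOT true = false
[2.2.1] true AND true AND true = true
[2.2] NOT true = false
[2] false AND false = false
[root] true OR false = true
Overall: true → enabled

Enabled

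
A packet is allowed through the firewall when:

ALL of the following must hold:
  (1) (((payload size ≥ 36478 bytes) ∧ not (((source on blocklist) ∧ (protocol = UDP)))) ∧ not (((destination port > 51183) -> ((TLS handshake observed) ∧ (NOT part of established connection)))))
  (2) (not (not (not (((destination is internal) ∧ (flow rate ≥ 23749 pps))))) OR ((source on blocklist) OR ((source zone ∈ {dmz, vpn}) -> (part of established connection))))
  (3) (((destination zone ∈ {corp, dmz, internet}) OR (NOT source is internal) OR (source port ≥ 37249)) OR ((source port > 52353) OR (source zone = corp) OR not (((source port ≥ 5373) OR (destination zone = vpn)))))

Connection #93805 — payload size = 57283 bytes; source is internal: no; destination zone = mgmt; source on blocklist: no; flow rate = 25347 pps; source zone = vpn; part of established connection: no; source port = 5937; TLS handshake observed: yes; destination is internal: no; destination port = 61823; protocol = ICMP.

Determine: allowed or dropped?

Atomic conditions:
  payload size ≥ 36478 bytes: 57283 ≥ 36478 is true
  source on blocklist: no → false
  protocol = UDP: ICMP == UDP is false
  destination port > 51183: 61823 > 51183 is true
  TLS handshake observed: yes → true
  NOT part of established connection: no → true
  destination is internal: no → false
  flow rate ≥ 23749 pps: 25347 ≥ 23749 is true
  source zone ∈ {dmz, vpn}: vpn is in the set → true
  part of established connection: no → false
  destination zone ∈ {corp, dmz, internet}: mgmt is not in the set → false
  NOT source is internal: no → true
  source port ≥ 37249: 5937 ≥ 37249 is false
  source port > 52353: 5937 > 52353 is false
  source zone = corp: vpn == corp is false
  source port ≥ 5373: 5937 ≥ 5373 is true
  destination zone = vpn: mgmt == vpn is false
Combine:
[1.1.2.1] false AND false = false
[1.1.2] NOT false = true
[1.1] true AND true = true
[1.2.1.2] true AND true = true
[1.2.1] true → true = true
[1.2] NOT true = false
[1] true AND false = false
[2.1.1.1.1] false AND true = false
[2.1.1.1] NOT false = true
[2.1.1] NOT true = false
[2.1] NOT false = true
[2.2.2] true → false = false
[2.2] false OR false = false
[2] true OR false = true
[3.1] false OR true OR false = true
[3.2.3.1] true OR false = true
[3.2.3] NOT true = false
[3.2] false OR false OR false = false
[3] true OR false = true
[root] false AND true AND true = false
Overall: false → dropped

Dropped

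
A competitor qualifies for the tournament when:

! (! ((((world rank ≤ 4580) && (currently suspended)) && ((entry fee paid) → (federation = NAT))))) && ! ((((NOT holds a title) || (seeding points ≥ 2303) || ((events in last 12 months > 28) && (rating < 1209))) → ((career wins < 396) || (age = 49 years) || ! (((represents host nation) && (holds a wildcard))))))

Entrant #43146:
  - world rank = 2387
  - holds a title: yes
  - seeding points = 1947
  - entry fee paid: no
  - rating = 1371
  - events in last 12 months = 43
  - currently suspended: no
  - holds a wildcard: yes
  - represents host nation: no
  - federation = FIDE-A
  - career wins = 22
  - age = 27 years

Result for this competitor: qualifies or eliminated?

Atomic conditions:
  world rank ≤ 4580: 2387 ≤ 4580 is true
  currently suspended: no → false
  entry fee paid: no → false
  federation = NAT: FIDE-A == NAT is false
  NOT holds a title: yes → false
  seeding points ≥ 2303: 1947 ≥ 2303 is false
  events in last 12 months > 28: 43 > 28 is true
  rating < 1209: 1371 < 1209 is false
  career wins < 396: 22 < 396 is true
  age = 49 years: 27 == 49 is false
  represents host nation: no → false
  holds a wildcard: yes → true
Combine:
[1.1.1.1] true AND false = false
[1.1.1.2] false → false (antecedent false ⇒ implication holds) = true
[1.1.1] false AND true = false
[1.1] NOT false = true
[1] NOT true = false
[2.1.1.3] true AND false = false
[2.1.1] false OR false OR false = false
[2.1.2.3.1] false AND true = false
[2.1.2.3] NOT false = true
[2.1.2] true OR false OR true = true
[2.1] false → true (antecedent false ⇒ implication holds) = true
[2] NOT true = false
[root] false AND false = false
Overall: false → eliminated

Eliminated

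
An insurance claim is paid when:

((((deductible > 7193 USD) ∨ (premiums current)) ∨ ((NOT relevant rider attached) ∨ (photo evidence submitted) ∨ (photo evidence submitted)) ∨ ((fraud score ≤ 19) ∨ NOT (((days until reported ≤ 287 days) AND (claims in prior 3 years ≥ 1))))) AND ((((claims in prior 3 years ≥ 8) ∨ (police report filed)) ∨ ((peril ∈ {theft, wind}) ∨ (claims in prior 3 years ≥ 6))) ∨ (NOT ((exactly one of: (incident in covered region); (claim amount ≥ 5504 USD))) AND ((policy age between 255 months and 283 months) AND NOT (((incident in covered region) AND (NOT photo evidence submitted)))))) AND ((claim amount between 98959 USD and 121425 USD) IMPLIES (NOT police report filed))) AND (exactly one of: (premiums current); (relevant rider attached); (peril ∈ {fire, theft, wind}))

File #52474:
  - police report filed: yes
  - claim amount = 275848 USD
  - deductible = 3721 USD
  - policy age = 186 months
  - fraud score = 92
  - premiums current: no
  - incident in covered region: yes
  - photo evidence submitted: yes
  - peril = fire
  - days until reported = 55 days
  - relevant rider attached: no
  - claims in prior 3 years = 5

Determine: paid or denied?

Atomic conditions:
  deductible > 7193 USD: 3721 > 7193 is false
  premiums current: no → false
  NOT relevant rider attached: no → true
  photo evidence submitted: yes → true
  fraud score ≤ 19: 92 ≤ 19 is false
  days until reported ≤ 287 days: 55 ≤ 287 is true
  claims in prior 3 years ≥ 1: 5 ≥ 1 is true
  claims in prior 3 years ≥ 8: 5 ≥ 8 is false
  police report filed: yes → true
  peril ∈ {theft, wind}: fire is not in the set → false
  claims in prior 3 years ≥ 6: 5 ≥ 6 is false
  incident in covered region: yes → true
  claim amount ≥ 5504 USD: 275848 ≥ 5504 is true
  policy age between 255 months and 283 months: 186 in [255, 283] is false
  NOT photo evidence submitted: yes → false
  claim amount between 98959 USD and 121425 USD: 275848 in [98959, 121425] is false
  NOT police report filed: yes → false
  relevant rider attached: no → false
  peril ∈ {fire, theft, wind}: fire is in the set → true
Combine:
[1.1.1] false OR false = false
[1.1.2] true OR true OR true = true
[1.1.3.2.1] true AND true = true
[1.1.3.2] NOT true = false
[1.1.3] false OR false = false
[1.1] false OR true OR false = true
[1.2.1.1] false OR true = true
[1.2.1.2] false OR false = false
[1.2.1] true OR false = true
[1.2.2.1.1] exactly-one(true, true) = false
[1.2.2.1] NOT false = true
[1.2.2.2.2.1] true AND false = false
[1.2.2.2.2] NOT false = true
[1.2.2.2] false AND true = false
[1.2.2] true AND false = false
[1.2] true OR false = true
[1.3] false → false (antecedent false ⇒ implication holds) = true
[1] true AND true AND true = true
[2] exactly-one(false, false, true) = true
[root] true AND true = true
Overall: true → paid

Paid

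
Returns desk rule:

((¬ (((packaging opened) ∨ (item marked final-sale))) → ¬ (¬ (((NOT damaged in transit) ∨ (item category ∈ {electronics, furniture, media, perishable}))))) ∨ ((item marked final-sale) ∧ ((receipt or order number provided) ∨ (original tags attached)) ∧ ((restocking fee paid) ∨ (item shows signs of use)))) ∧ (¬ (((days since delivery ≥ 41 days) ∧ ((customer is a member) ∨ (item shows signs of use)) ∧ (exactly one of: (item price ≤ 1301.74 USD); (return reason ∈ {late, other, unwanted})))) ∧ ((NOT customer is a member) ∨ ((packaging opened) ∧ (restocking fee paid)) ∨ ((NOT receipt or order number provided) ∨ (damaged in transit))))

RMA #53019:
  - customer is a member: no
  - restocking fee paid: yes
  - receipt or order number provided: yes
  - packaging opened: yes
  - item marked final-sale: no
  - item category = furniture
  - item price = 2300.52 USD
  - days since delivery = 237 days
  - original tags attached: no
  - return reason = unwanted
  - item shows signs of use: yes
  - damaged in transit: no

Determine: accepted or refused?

Refused

Atomic conditions:
  packaging opened: yes → true
  item marked final-sale: no → false
  NOT damaged in transit: no → true
  item category ∈ {electronics, furniture, media, perishable}: furniture is in the set → true
  receipt or order number provided: yes → true
  original tags attached: no → false
  restocking fee paid: yes → true
  item shows signs of use: yes → true
  days since delivery ≥ 41 days: 237 ≥ 41 is true
  customer is a member: no → false
  item price ≤ 1301.74 USD: 2300.52 ≤ 1301.74 is false
  return reason ∈ {late, other, unwanted}: unwanted is in the set → true
  NOT customer is a member: no → true
  NOT receipt or order number provided: yes → false
  damaged in transit: no → false
Combine:
[1.1.1.1] true OR false = true
[1.1.1] NOT true = false
[1.1.2.1.1] true OR true = true
[1.1.2.1] NOT true = false
[1.1.2] NOT false = true
[1.1] false → true (antecedent false ⇒ implication holds) = true
[1.2.2] true OR false = true
[1.2.3] true OR true = true
[1.2] false AND true AND true = false
[1] true OR false = true
[2.1.1.2] false OR true = true
[2.1.1.3] exactly-one(false, true) = true
[2.1.1] true AND true AND true = true
[2.1] NOT true = false
[2.2.2] true AND true = true
[2.2.3] false OR false = false
[2.2] true OR true OR false = true
[2] false AND true = false
[root] true AND false = false
Overall: false → refused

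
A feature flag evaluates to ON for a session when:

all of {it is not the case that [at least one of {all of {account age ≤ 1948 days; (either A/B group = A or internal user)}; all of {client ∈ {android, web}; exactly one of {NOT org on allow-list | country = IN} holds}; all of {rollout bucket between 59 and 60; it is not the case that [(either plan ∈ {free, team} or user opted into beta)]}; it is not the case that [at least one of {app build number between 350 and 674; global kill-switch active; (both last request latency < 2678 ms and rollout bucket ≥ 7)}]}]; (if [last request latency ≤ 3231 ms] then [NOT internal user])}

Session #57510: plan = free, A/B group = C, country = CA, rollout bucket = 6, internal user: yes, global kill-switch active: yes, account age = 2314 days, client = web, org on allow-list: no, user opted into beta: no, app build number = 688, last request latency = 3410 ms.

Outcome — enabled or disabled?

Disabled

Atomic conditions:
  account age ≤ 1948 days: 2314 ≤ 1948 is false
  A/B group = A: C == A is false
  internal user: yes → true
  client ∈ {android, web}: web is in the set → true
  NOT org on allow-list: no → true
  country = IN: CA == IN is false
  rollout bucket between 59 and 60: 6 in [59, 60] is false
  plan ∈ {free, team}: free is in the set → true
  user opted into beta: no → false
  app build number between 350 and 674: 688 in [350, 674] is false
  global kill-switch active: yes → true
  last request latency < 2678 ms: 3410 < 2678 is false
  rollout bucket ≥ 7: 6 ≥ 7 is false
  last request latency ≤ 3231 ms: 3410 ≤ 3231 is false
  NOT internal user: yes → false
Combine:
[1.1.1.2] false OR true = true
[1.1.1] false AND true = false
[1.1.2.2] exactly-one(true, false) = true
[1.1.2] true AND true = true
[1.1.3.2.1] true OR false = true
[1.1.3.2] NOT true = false
[1.1.3] false AND false = false
[1.1.4.1.3] false AND false = false
[1.1.4.1] false OR true OR false = true
[1.1.4] NOT true = false
[1.1] false OR true OR false OR false = true
[1] NOT true = false
[2] false → false (antecedent false ⇒ implication holds) = true
[root] false AND true = false
Overall: false → disabled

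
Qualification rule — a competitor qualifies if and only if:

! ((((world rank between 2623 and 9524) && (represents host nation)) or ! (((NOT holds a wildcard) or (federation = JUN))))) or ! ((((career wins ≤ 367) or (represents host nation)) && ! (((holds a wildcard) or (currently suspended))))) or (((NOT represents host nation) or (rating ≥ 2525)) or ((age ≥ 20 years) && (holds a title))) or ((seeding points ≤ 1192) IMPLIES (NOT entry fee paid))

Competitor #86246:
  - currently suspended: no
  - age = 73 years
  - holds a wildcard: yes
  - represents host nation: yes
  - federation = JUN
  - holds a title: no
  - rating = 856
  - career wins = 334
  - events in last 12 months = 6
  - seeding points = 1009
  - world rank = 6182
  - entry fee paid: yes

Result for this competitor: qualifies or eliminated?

Qualifies

Atomic conditions:
  world rank between 2623 and 9524: 6182 in [2623, 9524] is true
  represents host nation: yes → true
  NOT holds a wildcard: yes → false
  federation = JUN: JUN == JUN is true
  career wins ≤ 367: 334 ≤ 367 is true
  holds a wildcard: yes → true
  currently suspended: no → false
  NOT represents host nation: yes → false
  rating ≥ 2525: 856 ≥ 2525 is false
  age ≥ 20 years: 73 ≥ 20 is true
  holds a title: no → false
  seeding points ≤ 1192: 1009 ≤ 1192 is true
  NOT entry fee paid: yes → false
Combine:
[1.1.1] true AND true = true
[1.1.2.1] false OR true = true
[1.1.2] NOT true = false
[1.1] true OR false = true
[1] NOT true = false
[2.1.1] true OR true = true
[2.1.2.1] true OR false = true
[2.1.2] NOT true = false
[2.1] true AND false = false
[2] NOT false = true
[3.1] false OR false = false
[3.2] true AND false = false
[3] false OR false = false
[4] true → false = false
[root] false OR true OR false OR false = true
Overall: true → qualifies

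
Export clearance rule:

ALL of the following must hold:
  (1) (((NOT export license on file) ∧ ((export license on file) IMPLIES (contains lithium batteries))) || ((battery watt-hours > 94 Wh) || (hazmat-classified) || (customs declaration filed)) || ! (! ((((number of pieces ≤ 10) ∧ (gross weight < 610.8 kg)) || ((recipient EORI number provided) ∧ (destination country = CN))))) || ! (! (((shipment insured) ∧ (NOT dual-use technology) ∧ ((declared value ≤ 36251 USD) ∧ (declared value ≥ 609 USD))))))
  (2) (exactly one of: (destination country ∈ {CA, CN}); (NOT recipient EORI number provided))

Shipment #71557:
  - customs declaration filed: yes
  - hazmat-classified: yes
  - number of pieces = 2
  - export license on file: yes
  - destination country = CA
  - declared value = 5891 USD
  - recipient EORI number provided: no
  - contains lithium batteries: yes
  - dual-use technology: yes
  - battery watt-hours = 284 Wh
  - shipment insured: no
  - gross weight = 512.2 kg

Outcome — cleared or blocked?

Atomic conditions:
  NOT export license on file: yes → false
  export license on file: yes → true
  contains lithium batteries: yes → true
  battery watt-hours > 94 Wh: 284 > 94 is true
  hazmat-classified: yes → true
  customs declaration filed: yes → true
  number of pieces ≤ 10: 2 ≤ 10 is true
  gross weight < 610.8 kg: 512.2 < 610.8 is true
  recipient EORI number provided: no → false
  destination country = CN: CA == CN is false
  shipment insured: no → false
  NOT dual-use technology: yes → false
  declared value ≤ 36251 USD: 5891 ≤ 36251 is true
  declared value ≥ 609 USD: 5891 ≥ 609 is true
  destination country ∈ {CA, CN}: CA is in the set → true
  NOT recipient EORI number provided: no → true
Combine:
[1.1.2] true → true = true
[1.1] false AND true = false
[1.2] true OR true OR true = true
[1.3.1.1.1] true AND true = true
[1.3.1.1.2] false AND false = false
[1.3.1.1] true OR false = true
[1.3.1] NOT true = false
[1.3] NOT false = true
[1.4.1.1.3] true AND true = true
[1.4.1.1] false AND false AND true = false
[1.4.1] NOT false = true
[1.4] NOT true = false
[1] false OR true OR true OR false = true
[2] exactly-one(true, true) = false
[root] true AND false = false
Overall: false → blocked

Blocked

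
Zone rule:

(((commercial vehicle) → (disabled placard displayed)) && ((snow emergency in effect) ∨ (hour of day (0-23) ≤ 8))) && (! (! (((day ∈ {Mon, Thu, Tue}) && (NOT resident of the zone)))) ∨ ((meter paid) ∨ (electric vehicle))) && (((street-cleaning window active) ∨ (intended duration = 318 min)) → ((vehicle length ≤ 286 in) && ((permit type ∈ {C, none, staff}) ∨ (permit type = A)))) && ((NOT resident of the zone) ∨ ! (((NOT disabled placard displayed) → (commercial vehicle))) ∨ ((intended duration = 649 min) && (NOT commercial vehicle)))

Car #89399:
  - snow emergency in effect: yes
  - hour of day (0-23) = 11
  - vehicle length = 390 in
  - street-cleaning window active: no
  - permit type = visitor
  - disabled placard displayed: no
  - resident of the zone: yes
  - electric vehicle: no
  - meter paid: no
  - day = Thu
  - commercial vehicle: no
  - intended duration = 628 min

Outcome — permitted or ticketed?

Atomic conditions:
  commercial vehicle: no → false
  disabled placard displayed: no → false
  snow emergency in effect: yes → true
  hour of day (0-23) ≤ 8: 11 ≤ 8 is false
  day ∈ {Mon, Thu, Tue}: Thu is in the set → true
  NOT resident of the zone: yes → false
  meter paid: no → false
  electric vehicle: no → false
  street-cleaning window active: no → false
  intended duration = 318 min: 628 == 318 is false
  vehicle length ≤ 286 in: 390 ≤ 286 is false
  permit type ∈ {C, none, staff}: visitor is not in the set → false
  permit type = A: visitor == A is false
  NOT disabled placard displayed: no → true
  intended duration = 649 min: 628 == 649 is false
  NOT commercial vehicle: no → true
Combine:
[1.1] false → false (antecedent false ⇒ implication holds) = true
[1.2] true OR false = true
[1] true AND true = true
[2.1.1.1] true AND false = false
[2.1.1] NOT false = true
[2.1] NOT true = false
[2.2] false OR false = false
[2] false OR false = false
[3.1] false OR false = false
[3.2.2] false OR false = false
[3.2] false AND false = false
[3] false → false (antecedent false ⇒ implication holds) = true
[4.2.1] true → false = false
[4.2] NOT false = true
[4.3] false AND true = false
[4] false OR true OR false = true
[root] true AND false AND true AND true = false
Overall: false → ticketed

Ticketed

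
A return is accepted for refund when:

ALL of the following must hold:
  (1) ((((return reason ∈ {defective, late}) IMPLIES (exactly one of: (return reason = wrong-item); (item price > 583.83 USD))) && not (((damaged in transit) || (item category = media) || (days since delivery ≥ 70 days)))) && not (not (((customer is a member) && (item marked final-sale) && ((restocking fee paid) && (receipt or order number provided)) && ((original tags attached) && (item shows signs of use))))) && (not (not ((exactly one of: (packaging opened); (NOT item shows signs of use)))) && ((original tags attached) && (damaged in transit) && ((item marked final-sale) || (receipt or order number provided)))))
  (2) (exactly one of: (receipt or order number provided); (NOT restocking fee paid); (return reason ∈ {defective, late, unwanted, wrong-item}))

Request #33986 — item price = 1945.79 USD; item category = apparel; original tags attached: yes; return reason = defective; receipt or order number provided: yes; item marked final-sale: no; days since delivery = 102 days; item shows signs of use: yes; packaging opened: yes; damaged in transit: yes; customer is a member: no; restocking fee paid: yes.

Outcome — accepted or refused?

Atomic conditions:
  return reason ∈ {defective, late}: defective is in the set → true
  return reason = wrong-item: defective == wrong-item is false
  item price > 583.83 USD: 1945.79 > 583.83 is true
  damaged in transit: yes → true
  item category = media: apparel == media is false
  days since delivery ≥ 70 days: 102 ≥ 70 is true
  customer is a member: no → false
  item marked final-sale: no → false
  restocking fee paid: yes → true
  receipt or order number provided: yes → true
  original tags attached: yes → true
  item shows signs of use: yes → true
  packaging opened: yes → true
  NOT item shows signs of use: yes → false
  NOT restocking fee paid: yes → false
  return reason ∈ {defective, late, unwanted, wrong-item}: defective is in the set → true
Combine:
[1.1.1.2] exactly-one(false, true) = true
[1.1.1] true → true = true
[1.1.2.1] true OR false OR true = true
[1.1.2] NOT true = false
[1.1] true AND false = false
[1.2.1.1.3] true AND true = true
[1.2.1.1.4] true AND true = true
[1.2.1.1] false AND false AND true AND true = false
[1.2.1] NOT false = true
[1.2] NOT true = false
[1.3.1.1.1] exactly-one(true, false) = true
[1.3.1.1] NOT true = false
[1.3.1] NOT false = true
[1.3.2.3] false OR true = true
[1.3.2] true AND true AND true = true
[1.3] true AND true = true
[1] false AND false AND true = false
[2] exactly-one(true, false, true) = false
[root] false AND false = false
Overall: false → refused

Refused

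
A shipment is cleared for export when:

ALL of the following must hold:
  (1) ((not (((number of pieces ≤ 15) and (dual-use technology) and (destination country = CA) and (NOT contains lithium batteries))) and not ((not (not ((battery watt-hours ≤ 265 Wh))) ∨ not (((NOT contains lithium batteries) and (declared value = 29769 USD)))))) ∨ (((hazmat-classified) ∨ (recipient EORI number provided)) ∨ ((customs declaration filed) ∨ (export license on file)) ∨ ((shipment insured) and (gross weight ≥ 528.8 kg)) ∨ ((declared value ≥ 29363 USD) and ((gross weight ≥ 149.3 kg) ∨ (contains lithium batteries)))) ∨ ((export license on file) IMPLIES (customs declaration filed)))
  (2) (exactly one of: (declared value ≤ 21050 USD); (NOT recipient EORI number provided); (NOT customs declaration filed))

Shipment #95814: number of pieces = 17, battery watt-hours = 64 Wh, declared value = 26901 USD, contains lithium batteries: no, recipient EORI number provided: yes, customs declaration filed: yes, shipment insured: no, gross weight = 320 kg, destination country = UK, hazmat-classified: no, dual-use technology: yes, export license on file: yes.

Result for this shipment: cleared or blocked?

Atomic conditions:
  number of pieces ≤ 15: 17 ≤ 15 is false
  dual-use technology: yes → true
  destination country = CA: UK == CA is false
  NOT contains lithium batteries: no → true
  battery watt-hours ≤ 265 Wh: 64 ≤ 265 is true
  declared value = 29769 USD: 26901 == 29769 is false
  hazmat-classified: no → false
  recipient EORI number provided: yes → true
  customs declaration filed: yes → true
  export license on file: yes → true
  shipment insured: no → false
  gross weight ≥ 528.8 kg: 320 ≥ 528.8 is false
  declared value ≥ 29363 USD: 26901 ≥ 29363 is false
  gross weight ≥ 149.3 kg: 320 ≥ 149.3 is true
  contains lithium batteries: no → false
  declared value ≤ 21050 USD: 26901 ≤ 21050 is false
  NOT recipient EORI number provided: yes → false
  NOT customs declaration filed: yes → false
Combine:
[1.1.1.1] false AND true AND false AND true = false
[1.1.1] NOT false = true
[1.1.2.1.1.1] NOT true = false
[1.1.2.1.1] NOT false = true
[1.1.2.1.2.1] true AND false = false
[1.1.2.1.2] NOT false = true
[1.1.2.1] true OR true = true
[1.1.2] NOT true = false
[1.1] true AND false = false
[1.2.1] false OR true = true
[1.2.2] true OR true = true
[1.2.3] false AND false = false
[1.2.4.2] true OR false = true
[1.2.4] false AND true = false
[1.2] true OR true OR false OR false = true
[1.3] true → true = true
[1] false OR true OR true = true
[2] exactly-one(false, false, false) = false
[root] true AND false = false
Overall: false → blocked

Blocked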